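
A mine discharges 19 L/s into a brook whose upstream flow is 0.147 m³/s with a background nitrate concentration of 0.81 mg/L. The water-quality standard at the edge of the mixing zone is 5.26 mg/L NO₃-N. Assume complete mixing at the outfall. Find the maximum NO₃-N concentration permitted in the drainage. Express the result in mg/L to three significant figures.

19 L/s = 0.019 m³/s.
Mass balance: 5.26·0.166 = 0.019·Cₑ + 0.147·0.81.
Cₑ = (0.8732 − 0.1191) / 0.019 = 39.69 mg/L.

39.7 mg/L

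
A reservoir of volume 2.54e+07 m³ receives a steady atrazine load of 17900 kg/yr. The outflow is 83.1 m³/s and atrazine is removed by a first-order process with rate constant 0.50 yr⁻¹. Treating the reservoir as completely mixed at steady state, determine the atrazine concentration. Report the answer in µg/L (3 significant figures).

Outflow Q = 83.1 m³/s × 3.156e+07 s/yr = 2.622e+09 m³/yr.
Steady-state CSTR mass balance: W = Q·C + k·V·C, so C = W/(Q + kV).
Q + kV = 2.622e+09 + 0.50·2.54e+07 = 2.635e+09 m³/yr.
C = 17900/2.635e+09 = 6.793e-06 kg/m³ = 0.006793 mg/L = 6.793 µg/L.

6.79 µg/L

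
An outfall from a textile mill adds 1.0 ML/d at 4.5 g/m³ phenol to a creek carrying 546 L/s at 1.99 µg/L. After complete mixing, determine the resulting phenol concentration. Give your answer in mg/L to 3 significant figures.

0.0954 mg/L

1.0 ML/d = 0.01157 m³/s.
546 L/s = 0.546 m³/s.
1.99 µg/L = 0.00199 mg/L.
Conservation of mass across the mixing zone: C = (0.01157·4.5 + 0.546·0.00199) / (0.01157 + 0.546) = 0.05317/0.5576 = 0.09536 mg/L.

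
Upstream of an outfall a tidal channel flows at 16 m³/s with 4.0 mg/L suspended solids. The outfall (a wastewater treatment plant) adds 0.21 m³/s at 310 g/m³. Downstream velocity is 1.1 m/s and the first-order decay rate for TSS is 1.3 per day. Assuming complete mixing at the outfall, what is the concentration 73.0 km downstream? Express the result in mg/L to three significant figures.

2.93 mg/L

After complete mixing, C₀ = (0.21·310 + 16·4) / 16.21 = 7.964 mg/L.
Travel time t = 7.3e+04 m / 1.1 m/s = 6.636e+04 s = 0.7681 d.
C = 7.964·exp(−1.3·0.7681) = 7.964·0.3684 = 2.934 mg/L.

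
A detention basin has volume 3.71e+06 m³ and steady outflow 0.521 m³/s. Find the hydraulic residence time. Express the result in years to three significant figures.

0.226 yr

Q = 0.521 m³/s × 3.156e+07 s/yr = 1.644e+07 m³/yr.
Hydraulic residence time τ = V/Q = 3.71e+06/1.644e+07 = 0.2256 yr.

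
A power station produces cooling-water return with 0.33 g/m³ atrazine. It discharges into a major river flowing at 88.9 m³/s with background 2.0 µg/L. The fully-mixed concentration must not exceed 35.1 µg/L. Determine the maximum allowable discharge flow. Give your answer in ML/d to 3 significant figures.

2.0 µg/L = 0.002 mg/L.
35.1 µg/L = 0.0351 mg/L.
Mass balance at complete mixing: C_std·(Q_w + Q_r) = Q_w·C_e + Q_r·C_b.
Rearranging, Q_w = Q_r·(C_std − C_b)/(C_e − C_std) = 88.9·(0.0351 − 0.002) / (0.33 − 0.0351) = 9.978 m³/s.
= 862.1 ML/d.

862 ML/d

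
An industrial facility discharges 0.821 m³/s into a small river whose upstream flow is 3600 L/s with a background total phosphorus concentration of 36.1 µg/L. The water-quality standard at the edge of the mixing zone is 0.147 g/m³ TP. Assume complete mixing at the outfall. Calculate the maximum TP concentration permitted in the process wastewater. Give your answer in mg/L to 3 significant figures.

0.633 mg/L

3600 L/s = 3.6 m³/s.
36.1 µg/L = 0.0361 mg/L.
Mass balance: 0.147·4.421 = 0.821·Cₑ + 3.6·0.0361.
Cₑ = (0.6499 − 0.13) / 0.821 = 0.6333 mg/L.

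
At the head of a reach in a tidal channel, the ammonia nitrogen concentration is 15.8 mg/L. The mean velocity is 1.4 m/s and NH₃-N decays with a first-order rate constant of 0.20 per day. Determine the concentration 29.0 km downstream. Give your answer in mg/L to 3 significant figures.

Travel time t = 29.0 km / 1.4 m/s = 2.9e+04/1.4 = 2.071e+04 s = 0.2397 d.
First-order decay: C = 15.8·exp(−0.20·0.2397) = 15.8·0.9532 = 15.06 mg/L.

15.1 mg/L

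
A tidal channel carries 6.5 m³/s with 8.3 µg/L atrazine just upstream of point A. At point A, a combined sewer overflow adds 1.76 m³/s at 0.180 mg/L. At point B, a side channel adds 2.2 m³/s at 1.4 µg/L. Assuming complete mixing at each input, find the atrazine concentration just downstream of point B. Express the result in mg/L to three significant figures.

0.0357 mg/L

8.3 µg/L = 0.0083 mg/L.
After input A: C = (6.5·0.0083 + 1.76·0.18) / 8.26 = 0.04488 mg/L.
1.4 µg/L = 0.0014 mg/L.
After input B: C = (8.26·0.04488 + 2.2·0.0014) / 10.46 = 0.03574 mg/L.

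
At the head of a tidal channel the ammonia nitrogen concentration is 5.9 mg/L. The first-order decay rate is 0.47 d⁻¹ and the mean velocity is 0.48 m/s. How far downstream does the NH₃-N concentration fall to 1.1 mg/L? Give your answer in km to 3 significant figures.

From C = C₀·e^(−kt), t = ln(C₀/C)/k = ln(5.9/1.1)/0.47 = 1.68/0.47 = 3.574 d.
Distance = v·t = 0.48 m/s × 3.088e+05 s = 1.482e+05 m = 148.2 km.

148 km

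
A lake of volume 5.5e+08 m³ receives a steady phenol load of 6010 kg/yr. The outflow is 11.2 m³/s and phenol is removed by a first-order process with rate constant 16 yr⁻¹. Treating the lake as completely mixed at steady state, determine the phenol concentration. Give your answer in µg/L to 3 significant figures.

Outflow Q = 11.2 m³/s × 3.156e+07 s/yr = 3.534e+08 m³/yr.
Steady-state CSTR mass balance: W = Q·C + k·V·C, so C = W/(Q + kV).
Q + kV = 3.534e+08 + 16·5.5e+08 = 9.153e+09 m³/yr.
C = 6010/9.153e+09 = 6.566e-07 kg/m³ = 0.0006566 mg/L = 0.6566 µg/L.

0.657 µg/L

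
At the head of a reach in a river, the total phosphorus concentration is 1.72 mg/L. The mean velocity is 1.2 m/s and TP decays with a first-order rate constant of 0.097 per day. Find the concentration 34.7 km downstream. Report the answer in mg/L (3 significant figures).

Travel time t = 34.7 km / 1.2 m/s = 3.47e+04/1.2 = 2.892e+04 s = 0.3347 d.
First-order decay: C = 1.72·exp(−0.097·0.3347) = 1.72·0.9681 = 1.665 mg/L.

1.67 mg/L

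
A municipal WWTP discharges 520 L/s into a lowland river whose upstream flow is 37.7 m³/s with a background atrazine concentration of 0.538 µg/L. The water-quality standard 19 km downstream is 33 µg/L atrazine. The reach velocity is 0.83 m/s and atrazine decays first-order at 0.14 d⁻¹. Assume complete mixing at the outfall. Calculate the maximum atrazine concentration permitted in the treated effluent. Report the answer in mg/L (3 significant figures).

520 L/s = 0.52 m³/s.
0.538 µg/L = 0.000538 mg/L.
33 µg/L = 0.033 mg/L.
Travel time to the compliance point: t = 1.9e+04/0.83 = 2.289e+04 s = 0.2649 d; decay factor exp(−0.14·0.2649) = 0.9636.
So the concentration just after mixing may be at most 0.033/0.9636 = 0.03425 mg/L.
Mass balance: 0.03425·38.22 = 0.52·Cₑ + 37.7·0.000538.
Cₑ = (1.309 − 0.02028) / 0.52 = 2.478 mg/L.

2.48 mg/L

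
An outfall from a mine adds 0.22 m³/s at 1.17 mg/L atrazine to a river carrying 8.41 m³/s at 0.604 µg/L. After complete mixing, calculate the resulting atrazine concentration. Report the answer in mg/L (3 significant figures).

0.0304 mg/L

0.604 µg/L = 0.000604 mg/L.
Conservation of mass across the mixing zone: C = (0.22·1.17 + 8.41·0.000604) / (0.22 + 8.41) = 0.2625/8.63 = 0.03041 mg/L.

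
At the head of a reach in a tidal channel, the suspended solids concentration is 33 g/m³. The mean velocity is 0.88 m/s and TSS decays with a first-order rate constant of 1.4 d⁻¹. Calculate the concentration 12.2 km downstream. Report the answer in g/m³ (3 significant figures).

26.4 g/m³

Travel time t = 12.2 km / 0.88 m/s = 1.22e+04/0.88 = 1.386e+04 s = 0.1605 d.
First-order decay: C = 33·exp(−1.4·0.1605) = 33·0.7988 = 26.36 g/m³.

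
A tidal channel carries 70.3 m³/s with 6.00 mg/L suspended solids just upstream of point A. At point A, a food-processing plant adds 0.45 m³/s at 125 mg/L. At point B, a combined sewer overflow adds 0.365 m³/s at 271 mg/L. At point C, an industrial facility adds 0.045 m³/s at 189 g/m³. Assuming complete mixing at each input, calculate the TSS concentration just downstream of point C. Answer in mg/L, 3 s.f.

After input A: C = (70.3·6 + 0.45·125) / 70.75 = 6.757 mg/L.
After input B: C = (70.75·6.757 + 0.365·271) / 71.11 = 8.113 mg/L.
After input C: C = (71.11·8.113 + 0.045·189) / 71.16 = 8.228 mg/L.

8.23 mg/L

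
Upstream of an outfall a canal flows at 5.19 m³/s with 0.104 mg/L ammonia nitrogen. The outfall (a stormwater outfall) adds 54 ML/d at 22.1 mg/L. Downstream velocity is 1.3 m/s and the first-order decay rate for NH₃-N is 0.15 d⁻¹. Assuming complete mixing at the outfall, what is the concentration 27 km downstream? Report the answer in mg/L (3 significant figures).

54 ML/d = 0.625 m³/s.
After complete mixing, C₀ = (0.625·22.1 + 5.19·0.104) / 5.815 = 2.468 mg/L.
Travel time t = 2.7e+04 m / 1.3 m/s = 2.077e+04 s = 0.2404 d.
C = 2.468·exp(−0.15·0.2404) = 2.468·0.9646 = 2.381 mg/L.

2.38 mg/L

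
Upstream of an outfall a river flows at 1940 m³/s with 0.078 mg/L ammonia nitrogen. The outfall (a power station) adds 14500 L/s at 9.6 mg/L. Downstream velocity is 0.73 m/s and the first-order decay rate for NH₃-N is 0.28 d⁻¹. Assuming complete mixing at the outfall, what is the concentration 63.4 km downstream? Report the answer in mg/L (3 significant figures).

0.112 mg/L

14500 L/s = 14.5 m³/s.
After complete mixing, C₀ = (14.5·9.6 + 1940·0.078) / 1954 = 0.1486 mg/L.
Travel time t = 6.34e+04 m / 0.73 m/s = 8.685e+04 s = 1.005 d.
C = 0.1486·exp(−0.28·1.005) = 0.1486·0.7547 = 0.1122 mg/L.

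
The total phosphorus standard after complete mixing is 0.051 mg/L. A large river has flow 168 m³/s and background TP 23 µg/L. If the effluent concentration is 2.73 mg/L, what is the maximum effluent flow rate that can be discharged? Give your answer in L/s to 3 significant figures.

23 µg/L = 0.023 mg/L.
Mass balance at complete mixing: C_std·(Q_w + Q_r) = Q_w·C_e + Q_r·C_b.
Rearranging, Q_w = Q_r·(C_std − C_b)/(C_e − C_std) = 168·(0.051 − 0.023) / (2.73 − 0.051) = 1.756 m³/s.
= 1756 L/s.

1760 L/s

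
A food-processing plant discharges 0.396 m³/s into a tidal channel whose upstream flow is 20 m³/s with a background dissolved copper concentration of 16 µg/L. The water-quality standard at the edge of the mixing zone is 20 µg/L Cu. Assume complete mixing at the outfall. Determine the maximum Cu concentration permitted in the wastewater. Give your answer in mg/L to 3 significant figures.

0.222 mg/L

16 µg/L = 0.016 mg/L.
20 µg/L = 0.02 mg/L.
Mass balance: 0.02·20.4 = 0.396·Cₑ + 20·0.016.
Cₑ = (0.4079 − 0.32) / 0.396 = 0.222 mg/L.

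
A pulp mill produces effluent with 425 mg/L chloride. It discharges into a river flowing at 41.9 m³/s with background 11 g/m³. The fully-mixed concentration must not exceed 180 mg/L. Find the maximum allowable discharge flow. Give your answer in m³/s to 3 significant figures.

Mass balance at complete mixing: C_std·(Q_w + Q_r) = Q_w·C_e + Q_r·C_b.
Rearranging, Q_w = Q_r·(C_std − C_b)/(C_e − C_std) = 41.9·(180 − 11) / (425 − 180) = 28.9 m³/s.

28.9 m³/s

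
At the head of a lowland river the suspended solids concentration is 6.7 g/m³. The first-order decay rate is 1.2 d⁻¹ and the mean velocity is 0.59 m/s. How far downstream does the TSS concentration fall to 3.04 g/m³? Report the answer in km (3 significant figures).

From C = C₀·e^(−kt), t = ln(C₀/C)/k = ln(6.7/3.04)/1.2 = 0.7903/1.2 = 0.6585 d.
Distance = v·t = 0.59 m/s × 5.69e+04 s = 3.357e+04 m = 33.57 km.

33.6 km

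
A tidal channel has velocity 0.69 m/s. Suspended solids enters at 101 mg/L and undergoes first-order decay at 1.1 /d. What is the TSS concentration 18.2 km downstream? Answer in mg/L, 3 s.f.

72.2 mg/L

Travel time t = 18.2 km / 0.69 m/s = 1.82e+04/0.69 = 2.638e+04 s = 0.3053 d.
First-order decay: C = 101·exp(−1.1·0.3053) = 101·0.7148 = 72.19 mg/L.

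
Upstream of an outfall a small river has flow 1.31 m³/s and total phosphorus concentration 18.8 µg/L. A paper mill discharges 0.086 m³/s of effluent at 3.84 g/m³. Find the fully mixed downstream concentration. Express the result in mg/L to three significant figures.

0.254 mg/L

18.8 µg/L = 0.0188 mg/L.
Flow-weighted mixing gives C = (0.086·3.84 + 1.31·0.0188) / (0.086 + 1.31) = 0.3549/1.396 = 0.2542 mg/L.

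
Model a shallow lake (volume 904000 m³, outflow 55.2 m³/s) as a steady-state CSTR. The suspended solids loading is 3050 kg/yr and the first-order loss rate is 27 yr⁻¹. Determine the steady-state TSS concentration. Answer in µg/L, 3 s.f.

1.73 µg/L

Outflow Q = 55.2 m³/s × 3.156e+07 s/yr = 1.742e+09 m³/yr.
Steady-state CSTR mass balance: W = Q·C + k·V·C, so C = W/(Q + kV).
Q + kV = 1.742e+09 + 27·904000 = 1.766e+09 m³/yr.
C = 3050/1.766e+09 = 1.727e-06 kg/m³ = 0.001727 mg/L = 1.727 µg/L.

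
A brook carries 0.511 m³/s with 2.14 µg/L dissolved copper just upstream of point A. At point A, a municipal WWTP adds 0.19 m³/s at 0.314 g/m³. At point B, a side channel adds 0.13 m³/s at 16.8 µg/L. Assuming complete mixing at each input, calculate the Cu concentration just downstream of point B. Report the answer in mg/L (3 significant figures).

2.14 µg/L = 0.00214 mg/L.
After input A: C = (0.511·0.00214 + 0.19·0.314) / 0.701 = 0.08667 mg/L.
16.8 µg/L = 0.0168 mg/L.
After input B: C = (0.701·0.08667 + 0.13·0.0168) / 0.831 = 0.07574 mg/L.

0.0757 mg/L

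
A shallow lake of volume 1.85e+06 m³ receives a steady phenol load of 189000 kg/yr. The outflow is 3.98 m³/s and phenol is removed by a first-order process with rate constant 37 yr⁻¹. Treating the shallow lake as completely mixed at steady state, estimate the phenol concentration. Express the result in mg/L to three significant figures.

Outflow Q = 3.98 m³/s × 3.156e+07 s/yr = 1.256e+08 m³/yr.
Steady-state CSTR mass balance: W = Q·C + k·V·C, so C = W/(Q + kV).
Q + kV = 1.256e+08 + 37·1.85e+06 = 1.94e+08 m³/yr.
C = 189000/1.94e+08 = 0.000974 kg/m³ = 0.974 mg/L.

0.974 mg/L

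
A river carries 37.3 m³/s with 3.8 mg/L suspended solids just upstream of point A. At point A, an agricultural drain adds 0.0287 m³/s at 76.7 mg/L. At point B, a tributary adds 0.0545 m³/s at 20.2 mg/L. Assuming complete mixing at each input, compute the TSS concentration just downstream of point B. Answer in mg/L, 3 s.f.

After input A: C = (37.3·3.8 + 0.0287·76.7) / 37.33 = 3.856 mg/L.
After input B: C = (37.33·3.856 + 0.0545·20.2) / 37.38 = 3.88 mg/L.

3.88 mg/L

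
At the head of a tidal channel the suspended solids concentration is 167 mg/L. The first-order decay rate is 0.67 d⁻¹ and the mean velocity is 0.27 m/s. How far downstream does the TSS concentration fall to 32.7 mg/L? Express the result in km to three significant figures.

From C = C₀·e^(−kt), t = ln(C₀/C)/k = ln(167/32.7)/0.67 = 1.631/0.67 = 2.434 d.
Distance = v·t = 0.27 m/s × 2.103e+05 s = 5.677e+04 m = 56.77 km.

56.8 km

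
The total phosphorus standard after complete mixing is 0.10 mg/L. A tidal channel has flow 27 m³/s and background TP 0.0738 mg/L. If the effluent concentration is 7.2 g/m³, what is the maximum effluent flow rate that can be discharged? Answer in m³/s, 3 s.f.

0.0996 m³/s

Mass balance at complete mixing: C_std·(Q_w + Q_r) = Q_w·C_e + Q_r·C_b.
Rearranging, Q_w = Q_r·(C_std − C_b)/(C_e − C_std) = 27·(0.1 − 0.0738) / (7.2 − 0.1) = 0.09963 m³/s.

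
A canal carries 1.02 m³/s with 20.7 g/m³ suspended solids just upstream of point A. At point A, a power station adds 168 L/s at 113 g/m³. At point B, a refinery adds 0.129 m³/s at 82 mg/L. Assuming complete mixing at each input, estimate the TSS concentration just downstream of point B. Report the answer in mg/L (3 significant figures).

38.5 mg/L

168 L/s = 0.168 m³/s.
After input A: C = (1.02·20.7 + 0.168·113) / 1.188 = 33.75 mg/L.
After input B: C = (1.188·33.75 + 0.129·82) / 1.317 = 38.48 mg/L.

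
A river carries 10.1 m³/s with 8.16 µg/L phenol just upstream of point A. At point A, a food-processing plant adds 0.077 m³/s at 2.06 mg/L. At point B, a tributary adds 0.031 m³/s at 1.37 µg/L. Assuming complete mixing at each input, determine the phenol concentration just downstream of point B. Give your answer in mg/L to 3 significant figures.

8.16 µg/L = 0.00816 mg/L.
After input A: C = (10.1·0.00816 + 0.077·2.06) / 10.18 = 0.02368 mg/L.
1.37 µg/L = 0.00137 mg/L.
After input B: C = (10.18·0.02368 + 0.031·0.00137) / 10.21 = 0.02362 mg/L.

0.0236 mg/L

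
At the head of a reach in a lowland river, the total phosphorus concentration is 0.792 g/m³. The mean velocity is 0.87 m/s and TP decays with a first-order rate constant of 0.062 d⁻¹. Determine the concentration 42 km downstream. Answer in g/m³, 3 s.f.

0.765 g/m³

Travel time t = 42 km / 0.87 m/s = 4.2e+04/0.87 = 4.828e+04 s = 0.5587 d.
First-order decay: C = 0.792·exp(−0.062·0.5587) = 0.792·0.966 = 0.765 g/m³.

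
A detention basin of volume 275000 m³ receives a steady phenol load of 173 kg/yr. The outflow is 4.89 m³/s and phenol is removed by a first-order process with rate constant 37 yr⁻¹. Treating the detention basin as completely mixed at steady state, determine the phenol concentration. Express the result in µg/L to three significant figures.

Outflow Q = 4.89 m³/s × 3.156e+07 s/yr = 1.543e+08 m³/yr.
Steady-state CSTR mass balance: W = Q·C + k·V·C, so C = W/(Q + kV).
Q + kV = 1.543e+08 + 37·275000 = 1.645e+08 m³/yr.
C = 173/1.645e+08 = 1.052e-06 kg/m³ = 0.001052 mg/L = 1.052 µg/L.

1.05 µg/L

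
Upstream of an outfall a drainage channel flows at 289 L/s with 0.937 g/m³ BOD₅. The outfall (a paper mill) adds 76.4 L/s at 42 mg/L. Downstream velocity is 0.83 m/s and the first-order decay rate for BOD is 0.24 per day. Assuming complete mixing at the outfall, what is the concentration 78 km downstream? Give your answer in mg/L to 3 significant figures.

76.4 L/s = 0.0764 m³/s.
289 L/s = 0.289 m³/s.
After complete mixing, C₀ = (0.0764·42 + 0.289·0.937) / 0.3654 = 9.523 mg/L.
Travel time t = 7.8e+04 m / 0.83 m/s = 9.398e+04 s = 1.088 d.
C = 9.523·exp(−0.24·1.088) = 9.523·0.7702 = 7.335 mg/L.

7.33 mg/L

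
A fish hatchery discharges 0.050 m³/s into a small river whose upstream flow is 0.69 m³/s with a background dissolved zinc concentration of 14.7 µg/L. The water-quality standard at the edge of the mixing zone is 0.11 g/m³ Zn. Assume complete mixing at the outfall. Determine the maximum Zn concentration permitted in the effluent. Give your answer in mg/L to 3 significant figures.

14.7 µg/L = 0.0147 mg/L.
Mass balance: 0.11·0.74 = 0.05·Cₑ + 0.69·0.0147.
Cₑ = (0.0814 − 0.01014) / 0.05 = 1.425 mg/L.

1.43 mg/L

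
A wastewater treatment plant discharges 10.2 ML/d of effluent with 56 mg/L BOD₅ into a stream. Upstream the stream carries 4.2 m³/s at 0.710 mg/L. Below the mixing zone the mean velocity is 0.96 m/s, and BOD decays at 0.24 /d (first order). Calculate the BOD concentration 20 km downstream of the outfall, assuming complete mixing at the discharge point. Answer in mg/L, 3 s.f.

2.10 mg/L

10.2 ML/d = 0.1181 m³/s.
After complete mixing, C₀ = (0.1181·56 + 4.2·0.71) / 4.318 = 2.222 mg/L.
Travel time t = 2e+04 m / 0.96 m/s = 2.083e+04 s = 0.2411 d.
C = 2.222·exp(−0.24·0.2411) = 2.222·0.9438 = 2.097 mg/L.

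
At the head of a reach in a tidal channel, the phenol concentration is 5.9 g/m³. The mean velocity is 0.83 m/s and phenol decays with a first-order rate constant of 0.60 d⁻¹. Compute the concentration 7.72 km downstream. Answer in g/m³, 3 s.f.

5.53 g/m³

Travel time t = 7.72 km / 0.83 m/s = 7720/0.83 = 9301 s = 0.1077 d.
First-order decay: C = 5.9·exp(−0.60·0.1077) = 5.9·0.9375 = 5.531 g/m³.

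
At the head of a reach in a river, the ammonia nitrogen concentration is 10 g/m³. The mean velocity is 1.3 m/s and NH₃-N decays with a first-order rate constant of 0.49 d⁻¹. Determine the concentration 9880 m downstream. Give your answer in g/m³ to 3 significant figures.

Travel time t = 9880 m / 1.3 m/s = 9880/1.3 = 7600 s = 0.08796 d.
First-order decay: C = 10·exp(−0.49·0.08796) = 10·0.9578 = 9.578 g/m³.

9.58 g/m³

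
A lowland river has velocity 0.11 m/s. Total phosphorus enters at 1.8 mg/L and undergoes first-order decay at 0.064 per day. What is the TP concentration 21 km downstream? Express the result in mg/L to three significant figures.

1.56 mg/L

Travel time t = 21 km / 0.11 m/s = 2.1e+04/0.11 = 1.909e+05 s = 2.21 d.
First-order decay: C = 1.8·exp(−0.064·2.21) = 1.8·0.8681 = 1.563 mg/L.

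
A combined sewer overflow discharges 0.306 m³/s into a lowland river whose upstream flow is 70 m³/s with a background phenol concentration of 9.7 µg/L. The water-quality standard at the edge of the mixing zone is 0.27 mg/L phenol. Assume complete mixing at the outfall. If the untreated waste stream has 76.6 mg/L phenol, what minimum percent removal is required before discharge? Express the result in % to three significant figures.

21.9 %

9.7 µg/L = 0.0097 mg/L.
Mass balance: 0.27·70.31 = 0.306·Cₑ + 70·0.0097.
Cₑ = (18.98 − 0.679) / 0.306 = 59.82 mg/L.
Required removal = 1 − 59.82/76.6 = 21.91 %.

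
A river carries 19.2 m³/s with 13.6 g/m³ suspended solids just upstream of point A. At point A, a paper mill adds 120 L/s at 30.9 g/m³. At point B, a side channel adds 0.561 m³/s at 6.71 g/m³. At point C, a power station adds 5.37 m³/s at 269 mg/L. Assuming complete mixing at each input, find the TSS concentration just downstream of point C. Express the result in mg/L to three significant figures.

120 L/s = 0.12 m³/s.
After input A: C = (19.2·13.6 + 0.12·30.9) / 19.32 = 13.71 mg/L.
After input B: C = (19.32·13.71 + 0.561·6.71) / 19.88 = 13.51 mg/L.
After input C: C = (19.88·13.51 + 5.37·269) / 25.25 = 67.84 mg/L.

67.8 mg/L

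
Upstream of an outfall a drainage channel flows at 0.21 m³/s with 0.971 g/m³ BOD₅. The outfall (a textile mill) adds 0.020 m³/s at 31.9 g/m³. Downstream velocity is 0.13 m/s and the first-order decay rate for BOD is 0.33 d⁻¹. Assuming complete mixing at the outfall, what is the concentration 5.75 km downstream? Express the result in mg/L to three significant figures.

3.09 mg/L

After complete mixing, C₀ = (0.02·31.9 + 0.21·0.971) / 0.23 = 3.66 mg/L.
Travel time t = 5750 m / 0.13 m/s = 4.423e+04 s = 0.5119 d.
C = 3.66·exp(−0.33·0.5119) = 3.66·0.8446 = 3.092 mg/L.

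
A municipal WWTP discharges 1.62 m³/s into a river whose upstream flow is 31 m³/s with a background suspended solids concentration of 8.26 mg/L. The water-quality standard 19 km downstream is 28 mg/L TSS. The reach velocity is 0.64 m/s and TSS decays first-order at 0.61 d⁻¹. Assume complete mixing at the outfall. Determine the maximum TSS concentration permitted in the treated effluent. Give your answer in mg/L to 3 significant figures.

Travel time to the compliance point: t = 1.9e+04/0.64 = 2.969e+04 s = 0.3436 d; decay factor exp(−0.61·0.3436) = 0.8109.
So the concentration just after mixing may be at most 28/0.8109 = 34.53 mg/L.
Mass balance: 34.53·32.62 = 1.62·Cₑ + 31·8.26.
Cₑ = (1126 − 256.1) / 1.62 = 537.2 mg/L.

537 mg/L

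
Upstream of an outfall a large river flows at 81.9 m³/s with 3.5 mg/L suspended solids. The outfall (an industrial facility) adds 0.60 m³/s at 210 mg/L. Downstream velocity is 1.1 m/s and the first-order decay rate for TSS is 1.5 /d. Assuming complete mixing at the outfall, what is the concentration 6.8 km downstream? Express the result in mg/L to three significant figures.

4.49 mg/L

After complete mixing, C₀ = (0.6·210 + 81.9·3.5) / 82.5 = 5.002 mg/L.
Travel time t = 6800 m / 1.1 m/s = 6182 s = 0.07155 d.
C = 5.002·exp(−1.5·0.07155) = 5.002·0.8982 = 4.493 mg/L.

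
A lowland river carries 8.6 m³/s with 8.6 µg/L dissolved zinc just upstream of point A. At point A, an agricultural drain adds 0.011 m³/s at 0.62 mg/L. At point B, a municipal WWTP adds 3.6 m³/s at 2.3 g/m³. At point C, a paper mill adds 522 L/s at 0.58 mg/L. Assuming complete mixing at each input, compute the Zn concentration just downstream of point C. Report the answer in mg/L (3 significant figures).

8.6 µg/L = 0.0086 mg/L.
After input A: C = (8.6·0.0086 + 0.011·0.62) / 8.611 = 0.009381 mg/L.
After input B: C = (8.611·0.009381 + 3.6·2.3) / 12.21 = 0.6847 mg/L.
522 L/s = 0.522 m³/s.
After input C: C = (12.21·0.6847 + 0.522·0.58) / 12.73 = 0.6804 mg/L.

0.680 mg/L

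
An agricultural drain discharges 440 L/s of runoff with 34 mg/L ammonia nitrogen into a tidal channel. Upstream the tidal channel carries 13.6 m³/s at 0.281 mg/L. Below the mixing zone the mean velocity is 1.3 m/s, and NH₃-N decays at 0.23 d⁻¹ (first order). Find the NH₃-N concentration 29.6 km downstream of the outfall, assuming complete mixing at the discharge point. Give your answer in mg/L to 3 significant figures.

1.26 mg/L

440 L/s = 0.44 m³/s.
After complete mixing, C₀ = (0.44·34 + 13.6·0.281) / 14.04 = 1.338 mg/L.
Travel time t = 2.96e+04 m / 1.3 m/s = 2.277e+04 s = 0.2635 d.
C = 1.338·exp(−0.23·0.2635) = 1.338·0.9412 = 1.259 mg/L.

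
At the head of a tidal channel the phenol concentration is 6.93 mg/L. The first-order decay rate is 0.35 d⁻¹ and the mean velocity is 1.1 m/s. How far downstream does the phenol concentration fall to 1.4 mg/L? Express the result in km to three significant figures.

434 km

From C = C₀·e^(−kt), t = ln(C₀/C)/k = ln(6.93/1.4)/0.35 = 1.599/0.35 = 4.57 d.
Distance = v·t = 1.1 m/s × 3.948e+05 s = 4.343e+05 m = 434.3 km.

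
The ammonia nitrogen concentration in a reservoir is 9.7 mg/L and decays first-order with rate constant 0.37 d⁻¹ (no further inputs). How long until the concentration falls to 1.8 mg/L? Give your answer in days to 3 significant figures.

t = ln(C₀/C)/k = ln(9.7/1.8)/0.37 = 1.684/0.37 = 4.552 d.

4.55 d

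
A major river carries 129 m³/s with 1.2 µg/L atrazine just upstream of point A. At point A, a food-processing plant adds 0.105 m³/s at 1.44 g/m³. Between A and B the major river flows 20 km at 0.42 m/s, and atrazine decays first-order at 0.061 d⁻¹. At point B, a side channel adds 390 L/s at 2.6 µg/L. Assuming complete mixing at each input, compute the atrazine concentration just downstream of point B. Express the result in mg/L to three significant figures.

1.2 µg/L = 0.0012 mg/L.
After input A: C = (129·0.0012 + 0.105·1.44) / 129.1 = 0.00237 mg/L.
Over the 20 km reach to input B (t = 4.762e+04 s = 0.5511 d), decay gives C = 0.00237·exp(−0.061·0.5511) = 0.002292 mg/L.
390 L/s = 0.39 m³/s.
2.6 µg/L = 0.0026 mg/L.
After input B: C = (129.1·0.002292 + 0.39·0.0026) / 129.5 = 0.002293 mg/L.

0.00229 mg/L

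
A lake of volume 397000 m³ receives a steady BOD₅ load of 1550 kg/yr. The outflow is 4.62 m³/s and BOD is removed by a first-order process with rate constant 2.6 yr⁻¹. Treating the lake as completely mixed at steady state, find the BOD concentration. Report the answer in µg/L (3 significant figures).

Outflow Q = 4.62 m³/s × 3.156e+07 s/yr = 1.458e+08 m³/yr.
Steady-state CSTR mass balance: W = Q·C + k·V·C, so C = W/(Q + kV).
Q + kV = 1.458e+08 + 2.6·397000 = 1.468e+08 m³/yr.
C = 1550/1.468e+08 = 1.056e-05 kg/m³ = 0.01056 mg/L = 10.56 µg/L.

10.6 µg/L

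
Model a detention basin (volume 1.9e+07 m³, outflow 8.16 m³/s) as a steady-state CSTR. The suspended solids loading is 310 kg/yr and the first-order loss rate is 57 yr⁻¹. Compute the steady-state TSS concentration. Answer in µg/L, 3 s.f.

0.231 µg/L

Outflow Q = 8.16 m³/s × 3.156e+07 s/yr = 2.575e+08 m³/yr.
Steady-state CSTR mass balance: W = Q·C + k·V·C, so C = W/(Q + kV).
Q + kV = 2.575e+08 + 57·1.9e+07 = 1.341e+09 m³/yr.
C = 310/1.341e+09 = 2.313e-07 kg/m³ = 0.0002313 mg/L = 0.2313 µg/L.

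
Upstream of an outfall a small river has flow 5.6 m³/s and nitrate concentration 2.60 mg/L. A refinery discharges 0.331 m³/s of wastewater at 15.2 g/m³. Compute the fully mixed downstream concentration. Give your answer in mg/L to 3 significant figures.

By mass balance at complete mixing, C = (0.331·15.2 + 5.6·2.6) / (0.331 + 5.6) = 19.59/5.931 = 3.303 mg/L.

3.30 mg/L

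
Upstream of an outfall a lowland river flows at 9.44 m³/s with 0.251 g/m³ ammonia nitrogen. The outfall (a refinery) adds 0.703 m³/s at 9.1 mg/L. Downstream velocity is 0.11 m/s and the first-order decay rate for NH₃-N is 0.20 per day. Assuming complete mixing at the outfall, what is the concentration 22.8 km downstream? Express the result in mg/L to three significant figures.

0.535 mg/L

After complete mixing, C₀ = (0.703·9.1 + 9.44·0.251) / 10.14 = 0.8643 mg/L.
Travel time t = 2.28e+04 m / 0.11 m/s = 2.073e+05 s = 2.399 d.
C = 0.8643·exp(−0.20·2.399) = 0.8643·0.6189 = 0.5349 mg/L.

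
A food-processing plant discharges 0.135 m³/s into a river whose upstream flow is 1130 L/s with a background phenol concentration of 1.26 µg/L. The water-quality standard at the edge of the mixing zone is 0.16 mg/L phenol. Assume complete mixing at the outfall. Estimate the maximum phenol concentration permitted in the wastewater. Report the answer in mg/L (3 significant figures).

1130 L/s = 1.13 m³/s.
1.26 µg/L = 0.00126 mg/L.
Mass balance: 0.16·1.265 = 0.135·Cₑ + 1.13·0.00126.
Cₑ = (0.2024 − 0.001424) / 0.135 = 1.489 mg/L.

1.49 mg/L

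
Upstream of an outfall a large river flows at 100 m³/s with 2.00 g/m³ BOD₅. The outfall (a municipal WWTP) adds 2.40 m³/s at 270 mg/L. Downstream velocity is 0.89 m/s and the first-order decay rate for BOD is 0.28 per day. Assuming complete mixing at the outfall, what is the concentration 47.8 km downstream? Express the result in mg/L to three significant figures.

After complete mixing, C₀ = (2.4·270 + 100·2) / 102.4 = 8.281 mg/L.
Travel time t = 4.78e+04 m / 0.89 m/s = 5.371e+04 s = 0.6216 d.
C = 8.281·exp(−0.28·0.6216) = 8.281·0.8403 = 6.958 mg/L.

6.96 mg/L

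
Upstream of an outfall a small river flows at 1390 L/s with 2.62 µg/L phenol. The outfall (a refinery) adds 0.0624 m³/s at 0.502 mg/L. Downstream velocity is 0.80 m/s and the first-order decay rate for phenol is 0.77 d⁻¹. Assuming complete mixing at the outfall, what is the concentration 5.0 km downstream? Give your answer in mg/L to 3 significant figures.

0.0228 mg/L

1390 L/s = 1.39 m³/s.
2.62 µg/L = 0.00262 mg/L.
After complete mixing, C₀ = (0.0624·0.502 + 1.39·0.00262) / 1.452 = 0.02408 mg/L.
Travel time t = 5000 m / 0.80 m/s = 6250 s = 0.07234 d.
C = 0.02408·exp(−0.77·0.07234) = 0.02408·0.9458 = 0.02277 mg/L.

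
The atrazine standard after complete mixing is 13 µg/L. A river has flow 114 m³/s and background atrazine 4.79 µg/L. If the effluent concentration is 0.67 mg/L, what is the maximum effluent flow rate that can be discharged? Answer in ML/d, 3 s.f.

123 ML/d

4.79 µg/L = 0.00479 mg/L.
13 µg/L = 0.013 mg/L.
Mass balance at complete mixing: C_std·(Q_w + Q_r) = Q_w·C_e + Q_r·C_b.
Rearranging, Q_w = Q_r·(C_std − C_b)/(C_e − C_std) = 114·(0.013 − 0.00479) / (0.67 − 0.013) = 1.425 m³/s.
= 123.1 ML/d.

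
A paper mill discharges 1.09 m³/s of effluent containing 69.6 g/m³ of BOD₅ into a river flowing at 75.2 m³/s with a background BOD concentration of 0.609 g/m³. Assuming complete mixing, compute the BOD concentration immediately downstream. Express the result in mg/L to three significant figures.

1.59 mg/L

By mass balance at complete mixing, C = (1.09·69.6 + 75.2·0.609) / (1.09 + 75.2) = 121.7/76.29 = 1.595 mg/L.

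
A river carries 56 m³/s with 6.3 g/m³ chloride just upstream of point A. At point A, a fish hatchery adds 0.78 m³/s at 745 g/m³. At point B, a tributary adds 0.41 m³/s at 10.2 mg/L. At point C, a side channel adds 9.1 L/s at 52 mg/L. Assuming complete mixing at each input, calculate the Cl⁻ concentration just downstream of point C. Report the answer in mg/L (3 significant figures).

16.4 mg/L

After input A: C = (56·6.3 + 0.78·745) / 56.78 = 16.45 mg/L.
After input B: C = (56.78·16.45 + 0.41·10.2) / 57.19 = 16.4 mg/L.
9.1 L/s = 0.0091 m³/s.
After input C: C = (57.19·16.4 + 0.0091·52) / 57.2 = 16.41 mg/L.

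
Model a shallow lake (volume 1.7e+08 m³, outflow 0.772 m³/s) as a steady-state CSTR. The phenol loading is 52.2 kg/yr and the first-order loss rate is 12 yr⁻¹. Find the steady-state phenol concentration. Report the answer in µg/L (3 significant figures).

Outflow Q = 0.772 m³/s × 3.156e+07 s/yr = 2.436e+07 m³/yr.
Steady-state CSTR mass balance: W = Q·C + k·V·C, so C = W/(Q + kV).
Q + kV = 2.436e+07 + 12·1.7e+08 = 2.064e+09 m³/yr.
C = 52.2/2.064e+09 = 2.529e-08 kg/m³ = 2.529e-05 mg/L = 0.02529 µg/L.

0.0253 µg/L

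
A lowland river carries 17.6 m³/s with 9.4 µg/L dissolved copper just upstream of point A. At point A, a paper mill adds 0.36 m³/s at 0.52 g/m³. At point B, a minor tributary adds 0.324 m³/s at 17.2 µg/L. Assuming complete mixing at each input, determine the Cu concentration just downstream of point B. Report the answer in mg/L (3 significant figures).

0.0196 mg/L

9.4 µg/L = 0.0094 mg/L.
After input A: C = (17.6·0.0094 + 0.36·0.52) / 17.96 = 0.01963 mg/L.
17.2 µg/L = 0.0172 mg/L.
After input B: C = (17.96·0.01963 + 0.324·0.0172) / 18.28 = 0.01959 mg/L.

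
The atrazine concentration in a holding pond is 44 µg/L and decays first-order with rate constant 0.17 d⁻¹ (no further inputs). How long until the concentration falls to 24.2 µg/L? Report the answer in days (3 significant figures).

t = ln(C₀/C)/k = ln(44/24.2)/0.17 = 0.5978/0.17 = 3.517 d.

3.52 d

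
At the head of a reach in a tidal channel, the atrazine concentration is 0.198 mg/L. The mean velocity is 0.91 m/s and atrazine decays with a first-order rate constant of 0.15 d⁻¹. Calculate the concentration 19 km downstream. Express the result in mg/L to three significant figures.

0.191 mg/L

Travel time t = 19 km / 0.91 m/s = 1.9e+04/0.91 = 2.088e+04 s = 0.2417 d.
First-order decay: C = 0.198·exp(−0.15·0.2417) = 0.198·0.9644 = 0.191 mg/L.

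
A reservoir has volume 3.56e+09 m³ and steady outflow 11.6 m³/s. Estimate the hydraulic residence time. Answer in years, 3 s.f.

9.72 yr

Q = 11.6 m³/s × 3.156e+07 s/yr = 3.661e+08 m³/yr.
Hydraulic residence time τ = V/Q = 3.56e+09/3.661e+08 = 9.725 yr.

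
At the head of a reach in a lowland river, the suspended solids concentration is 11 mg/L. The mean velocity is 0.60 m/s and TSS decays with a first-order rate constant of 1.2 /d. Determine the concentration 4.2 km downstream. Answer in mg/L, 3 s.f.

9.98 mg/L

Travel time t = 4.2 km / 0.60 m/s = 4200/0.60 = 7000 s = 0.08102 d.
First-order decay: C = 11·exp(−1.2·0.08102) = 11·0.9074 = 9.981 mg/L.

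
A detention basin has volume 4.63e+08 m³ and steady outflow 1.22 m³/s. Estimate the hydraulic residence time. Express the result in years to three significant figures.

12.0 yr

Q = 1.22 m³/s × 3.156e+07 s/yr = 3.85e+07 m³/yr.
Hydraulic residence time τ = V/Q = 4.63e+08/3.85e+07 = 12.03 yr.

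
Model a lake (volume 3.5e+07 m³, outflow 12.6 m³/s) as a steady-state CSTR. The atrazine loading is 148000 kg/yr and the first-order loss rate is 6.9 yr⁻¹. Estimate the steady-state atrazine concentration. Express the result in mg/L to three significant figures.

0.232 mg/L

Outflow Q = 12.6 m³/s × 3.156e+07 s/yr = 3.976e+08 m³/yr.
Steady-state CSTR mass balance: W = Q·C + k·V·C, so C = W/(Q + kV).
Q + kV = 3.976e+08 + 6.9·3.5e+07 = 6.391e+08 m³/yr.
C = 148000/6.391e+08 = 0.0002316 kg/m³ = 0.2316 mg/L.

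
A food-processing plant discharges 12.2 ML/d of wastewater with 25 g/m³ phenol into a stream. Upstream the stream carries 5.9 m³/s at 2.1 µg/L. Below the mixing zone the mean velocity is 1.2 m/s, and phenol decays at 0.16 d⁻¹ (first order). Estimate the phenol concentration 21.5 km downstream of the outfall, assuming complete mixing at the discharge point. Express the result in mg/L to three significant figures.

12.2 ML/d = 0.1412 m³/s.
2.1 µg/L = 0.0021 mg/L.
After complete mixing, C₀ = (0.1412·25 + 5.9·0.0021) / 6.041 = 0.5864 mg/L.
Travel time t = 2.15e+04 m / 1.2 m/s = 1.792e+04 s = 0.2074 d.
C = 0.5864·exp(−0.16·0.2074) = 0.5864·0.9674 = 0.5673 mg/L.

0.567 mg/L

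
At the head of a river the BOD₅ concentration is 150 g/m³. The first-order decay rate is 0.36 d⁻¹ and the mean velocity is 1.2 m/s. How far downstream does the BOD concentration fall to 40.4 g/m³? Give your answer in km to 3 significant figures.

378 km

From C = C₀·e^(−kt), t = ln(C₀/C)/k = ln(150/40.4)/0.36 = 1.312/0.36 = 3.644 d.
Distance = v·t = 1.2 m/s × 3.148e+05 s = 3.778e+05 m = 377.8 km.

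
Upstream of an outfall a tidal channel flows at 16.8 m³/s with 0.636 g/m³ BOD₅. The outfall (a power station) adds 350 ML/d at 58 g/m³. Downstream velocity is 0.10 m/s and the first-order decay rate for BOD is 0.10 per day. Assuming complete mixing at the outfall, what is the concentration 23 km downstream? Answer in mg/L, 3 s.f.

9.03 mg/L

350 ML/d = 4.051 m³/s.
After complete mixing, C₀ = (4.051·58 + 16.8·0.636) / 20.85 = 11.78 mg/L.
Travel time t = 2.3e+04 m / 0.10 m/s = 2.3e+05 s = 2.662 d.
C = 11.78·exp(−0.10·2.662) = 11.78·0.7663 = 9.027 mg/L.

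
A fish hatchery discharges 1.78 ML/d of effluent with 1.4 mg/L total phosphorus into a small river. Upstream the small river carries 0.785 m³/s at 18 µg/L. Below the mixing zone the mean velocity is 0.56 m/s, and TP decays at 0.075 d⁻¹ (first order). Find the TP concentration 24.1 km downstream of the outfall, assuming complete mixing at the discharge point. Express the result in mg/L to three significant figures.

0.0514 mg/L

1.78 ML/d = 0.0206 m³/s.
18 µg/L = 0.018 mg/L.
After complete mixing, C₀ = (0.0206·1.4 + 0.785·0.018) / 0.8056 = 0.05334 mg/L.
Travel time t = 2.41e+04 m / 0.56 m/s = 4.304e+04 s = 0.4981 d.
C = 0.05334·exp(−0.075·0.4981) = 0.05334·0.9633 = 0.05139 mg/L.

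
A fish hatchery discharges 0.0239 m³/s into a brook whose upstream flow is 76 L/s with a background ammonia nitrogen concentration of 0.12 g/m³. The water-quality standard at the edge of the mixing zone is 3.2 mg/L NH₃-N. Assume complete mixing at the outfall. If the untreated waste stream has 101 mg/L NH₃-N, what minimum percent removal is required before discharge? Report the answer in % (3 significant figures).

76 L/s = 0.076 m³/s.
Mass balance: 3.2·0.0999 = 0.0239·Cₑ + 0.076·0.12.
Cₑ = (0.3197 − 0.00912) / 0.0239 = 12.99 mg/L.
Required removal = 1 − 12.99/101 = 87.13 %.

87.1 %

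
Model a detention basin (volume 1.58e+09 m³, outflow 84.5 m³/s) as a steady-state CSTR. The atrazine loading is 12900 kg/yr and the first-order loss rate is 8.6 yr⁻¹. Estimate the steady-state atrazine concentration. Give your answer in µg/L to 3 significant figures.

0.794 µg/L

Outflow Q = 84.5 m³/s × 3.156e+07 s/yr = 2.667e+09 m³/yr.
Steady-state CSTR mass balance: W = Q·C + k·V·C, so C = W/(Q + kV).
Q + kV = 2.667e+09 + 8.6·1.58e+09 = 1.625e+10 m³/yr.
C = 12900/1.625e+10 = 7.936e-07 kg/m³ = 0.0007936 mg/L = 0.7936 µg/L.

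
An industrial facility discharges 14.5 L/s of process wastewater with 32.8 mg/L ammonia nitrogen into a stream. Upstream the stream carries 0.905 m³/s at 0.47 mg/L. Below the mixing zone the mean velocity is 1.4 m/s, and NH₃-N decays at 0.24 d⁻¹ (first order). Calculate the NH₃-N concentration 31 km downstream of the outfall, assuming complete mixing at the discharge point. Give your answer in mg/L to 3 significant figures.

14.5 L/s = 0.0145 m³/s.
After complete mixing, C₀ = (0.0145·32.8 + 0.905·0.47) / 0.9195 = 0.9798 mg/L.
Travel time t = 3.1e+04 m / 1.4 m/s = 2.214e+04 s = 0.2563 d.
C = 0.9798·exp(−0.24·0.2563) = 0.9798·0.9403 = 0.9214 mg/L.

0.921 mg/L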